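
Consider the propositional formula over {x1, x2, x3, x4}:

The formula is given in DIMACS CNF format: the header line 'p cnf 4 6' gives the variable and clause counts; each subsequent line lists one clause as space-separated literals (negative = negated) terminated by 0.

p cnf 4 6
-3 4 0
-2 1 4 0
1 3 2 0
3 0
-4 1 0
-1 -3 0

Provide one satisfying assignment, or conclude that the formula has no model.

From the singleton clause (x3), x3 = True.
From the singleton clause (x4), x4 = True.
From the singleton clause (x1), x1 = True.
But (¬x1) is also a unit clause — contradiction.

UNSATISFIABLE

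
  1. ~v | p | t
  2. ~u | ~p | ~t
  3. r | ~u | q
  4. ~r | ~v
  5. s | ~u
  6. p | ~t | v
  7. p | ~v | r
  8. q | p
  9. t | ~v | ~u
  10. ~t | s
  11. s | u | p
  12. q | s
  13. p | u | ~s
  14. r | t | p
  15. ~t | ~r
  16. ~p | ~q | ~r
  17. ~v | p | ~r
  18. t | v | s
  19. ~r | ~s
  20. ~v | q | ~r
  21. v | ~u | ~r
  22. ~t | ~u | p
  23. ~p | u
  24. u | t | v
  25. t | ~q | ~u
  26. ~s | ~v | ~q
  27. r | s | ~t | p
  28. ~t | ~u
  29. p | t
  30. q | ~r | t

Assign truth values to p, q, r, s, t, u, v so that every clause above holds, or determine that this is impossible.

UNSATISFIABLE

Case r = 0:
Case u = 0:
From the singleton clause (~p), p = 0.
From the singleton clause (~v), v = 0.
From the singleton clause (~t), t = 0.
That conflicts with the unit clause (t).
So u must be the other value — set u = 1.
From the singleton clause (q), q = 1.
From the singleton clause (s), s = 1.
From the singleton clause (t), t = 1.
That conflicts with the unit clause (~t).
Neither u = 1 nor u = 0 works.
So r must be the other value — set r = 1.
From the singleton clause (~v), v = 0.
From the singleton clause (~t), t = 0.
From the singleton clause (s), s = 1.
That conflicts with the unit clause (~s).
Neither r = 1 nor r = 0 works.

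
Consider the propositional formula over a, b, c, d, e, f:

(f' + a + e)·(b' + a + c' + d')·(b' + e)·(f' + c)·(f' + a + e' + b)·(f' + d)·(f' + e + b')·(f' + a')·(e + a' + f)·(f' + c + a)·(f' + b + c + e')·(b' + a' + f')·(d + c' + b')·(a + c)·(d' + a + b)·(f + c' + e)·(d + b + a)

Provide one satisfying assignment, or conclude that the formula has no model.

a: 1; b: 1; c: 0; d: 1; e: 1; f: 0

Branch on b: set b = 1.
Unit clause (e) forces e = 1.
Branch on f: set f = 0.
Branch on d: set d = 1.
Branch on a: set a = 1.
No clause remains; c is free.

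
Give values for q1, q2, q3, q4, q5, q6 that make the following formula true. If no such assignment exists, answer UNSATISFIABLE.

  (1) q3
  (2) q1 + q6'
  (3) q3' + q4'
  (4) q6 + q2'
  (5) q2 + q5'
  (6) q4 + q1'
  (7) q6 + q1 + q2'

Unit clause (q3) forces q3 = 1.
Unit clause (q4') forces q4 = 0.
Unit clause (q1') forces q1 = 0.
Unit clause (q6') forces q6 = 0.
Unit clause (q2') forces q2 = 0.
Unit clause (q5') forces q5 = 0.
All clauses are satisfied.

q1: 0, q2: 0, q3: 1, q4: 0, q5: 0, q6: 0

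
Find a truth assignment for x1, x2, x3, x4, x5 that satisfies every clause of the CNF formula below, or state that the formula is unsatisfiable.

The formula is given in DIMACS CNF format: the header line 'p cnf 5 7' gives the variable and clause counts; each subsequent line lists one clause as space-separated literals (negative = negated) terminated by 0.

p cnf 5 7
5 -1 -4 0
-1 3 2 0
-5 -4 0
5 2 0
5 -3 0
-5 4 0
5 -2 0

Branch on x5: set x5 = False.
From the singleton clause (x2), x2 = True.
But (¬x2) is also a unit clause — contradiction.
Undo x5 and try x5 = True.
From the singleton clause (¬x4), x4 = False.
But (x4) is also a unit clause — contradiction.
Neither x5 = True nor x5 = False works.

UNSATISFIABLE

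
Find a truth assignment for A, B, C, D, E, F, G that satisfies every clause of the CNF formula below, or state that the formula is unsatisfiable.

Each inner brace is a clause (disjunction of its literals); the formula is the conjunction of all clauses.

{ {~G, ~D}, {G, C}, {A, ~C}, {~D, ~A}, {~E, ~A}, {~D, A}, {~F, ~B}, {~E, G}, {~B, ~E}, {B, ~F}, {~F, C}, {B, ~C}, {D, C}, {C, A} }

Branch on G: set G = 0.
(C) alone gives C = 1.
(A) alone gives A = 1.
(~D) alone gives D = 0.
(~E) alone gives E = 0.
(B) alone gives B = 1.
(~F) alone gives F = 0.
All clauses are satisfied.

A: 1; B: 1; C: 1; D: 0; E: 0; F: 0; G: 0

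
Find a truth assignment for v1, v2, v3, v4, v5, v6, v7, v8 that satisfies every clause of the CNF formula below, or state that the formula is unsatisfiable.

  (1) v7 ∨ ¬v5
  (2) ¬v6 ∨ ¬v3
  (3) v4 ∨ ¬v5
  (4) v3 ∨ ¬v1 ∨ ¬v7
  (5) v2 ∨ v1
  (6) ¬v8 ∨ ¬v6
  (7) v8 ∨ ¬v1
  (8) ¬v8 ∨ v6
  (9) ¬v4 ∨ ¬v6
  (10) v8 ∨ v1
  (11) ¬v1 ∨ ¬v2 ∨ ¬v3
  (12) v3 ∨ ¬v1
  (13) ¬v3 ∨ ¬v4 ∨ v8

Branch on v7: set v7 = True.
Branch on v6: set v6 = False.
From the singleton clause (¬v8), v8 = False.
From the singleton clause (¬v1), v1 = False.
Now (v1) is unsatisfied and unit — conflict.
So v6 must be the other value — set v6 = True.
From the singleton clause (¬v3), v3 = False.
From the singleton clause (¬v1), v1 = False.
From the singleton clause (v2), v2 = True.
From the singleton clause (¬v8), v8 = False.
Now (v8) is unsatisfied and unit — conflict.
Both values of v6 lead to a conflict.
So v7 must be the other value — set v7 = False.
From the singleton clause (¬v5), v5 = False.
Branch on v6: set v6 = False.
From the singleton clause (¬v8), v8 = False.
From the singleton clause (¬v1), v1 = False.
Now (v1) is unsatisfied and unit — conflict.
So v6 must be the other value — set v6 = True.
From the singleton clause (¬v3), v3 = False.
From the singleton clause (¬v8), v8 = False.
From the singleton clause (¬v1), v1 = False.
Now (v1) is unsatisfied and unit — conflict.
Both values of v6 lead to a conflict.
Both values of v7 lead to a conflict.

UNSATISFIABLE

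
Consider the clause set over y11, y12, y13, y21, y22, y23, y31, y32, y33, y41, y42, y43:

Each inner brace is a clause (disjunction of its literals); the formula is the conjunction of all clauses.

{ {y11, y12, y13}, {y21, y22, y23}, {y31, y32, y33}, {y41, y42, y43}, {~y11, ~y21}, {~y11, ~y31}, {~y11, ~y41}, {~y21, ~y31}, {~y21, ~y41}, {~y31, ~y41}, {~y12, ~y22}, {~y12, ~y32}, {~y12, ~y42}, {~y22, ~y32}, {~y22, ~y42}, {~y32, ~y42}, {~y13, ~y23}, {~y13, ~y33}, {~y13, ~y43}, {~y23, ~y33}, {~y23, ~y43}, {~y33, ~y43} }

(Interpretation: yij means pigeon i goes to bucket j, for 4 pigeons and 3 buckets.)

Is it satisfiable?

No, unsatisfiable

Try y11 = 0.
Try y12 = 1.
Unit clause (~y22) forces y22 = 0.
Unit clause (~y32) forces y32 = 0.
Unit clause (~y42) forces y42 = 0.
Try y21 = 1.
Unit clause (~y31) forces y31 = 0.
Unit clause (y33) forces y33 = 1.
Unit clause (~y41) forces y41 = 0.
Unit clause (y43) forces y43 = 1.
But (~y43) is also a unit clause — contradiction.
Backtrack on y21: now try y21 = 0.
Unit clause (y23) forces y23 = 1.
Unit clause (~y13) forces y13 = 0.
Unit clause (~y33) forces y33 = 0.
Unit clause (y31) forces y31 = 1.
Unit clause (~y41) forces y41 = 0.
Unit clause (y43) forces y43 = 1.
But (~y43) is also a unit clause — contradiction.
Both values of y21 lead to a conflict.
Backtrack on y12: now try y12 = 0.
Unit clause (y13) forces y13 = 1.
Unit clause (~y23) forces y23 = 0.
Unit clause (~y33) forces y33 = 0.
Unit clause (~y43) forces y43 = 0.
Try y21 = 1.
Unit clause (~y31) forces y31 = 0.
Unit clause (y32) forces y32 = 1.
Unit clause (~y41) forces y41 = 0.
Unit clause (y42) forces y42 = 1.
But (~y42) is also a unit clause — contradiction.
Backtrack on y21: now try y21 = 0.
Unit clause (y22) forces y22 = 1.
Unit clause (~y32) forces y32 = 0.
Unit clause (y31) forces y31 = 1.
Unit clause (~y41) forces y41 = 0.
Unit clause (y42) forces y42 = 1.
But (~y42) is also a unit clause — contradiction.
Both values of y21 lead to a conflict.
Both values of y12 lead to a conflict.
Backtrack on y11: now try y11 = 1.
Unit clause (~y21) forces y21 = 0.
Unit clause (~y31) forces y31 = 0.
Unit clause (~y41) forces y41 = 0.
Try y22 = 1.
Unit clause (~y12) forces y12 = 0.
Unit clause (~y32) forces y32 = 0.
Unit clause (y33) forces y33 = 1.
Unit clause (~y42) forces y42 = 0.
Unit clause (y43) forces y43 = 1.
But (~y43) is also a unit clause — contradiction.
Backtrack on y22: now try y22 = 0.
Unit clause (y23) forces y23 = 1.
Unit clause (~y13) forces y13 = 0.
Unit clause (~y33) forces y33 = 0.
Unit clause (y32) forces y32 = 1.
Unit clause (~y12) forces y12 = 0.
Unit clause (~y42) forces y42 = 0.
Unit clause (y43) forces y43 = 1.
But (~y43) is also a unit clause — contradiction.
Both values of y22 lead to a conflict.
Both values of y11 lead to a conflict.
No assignment satisfies every clause.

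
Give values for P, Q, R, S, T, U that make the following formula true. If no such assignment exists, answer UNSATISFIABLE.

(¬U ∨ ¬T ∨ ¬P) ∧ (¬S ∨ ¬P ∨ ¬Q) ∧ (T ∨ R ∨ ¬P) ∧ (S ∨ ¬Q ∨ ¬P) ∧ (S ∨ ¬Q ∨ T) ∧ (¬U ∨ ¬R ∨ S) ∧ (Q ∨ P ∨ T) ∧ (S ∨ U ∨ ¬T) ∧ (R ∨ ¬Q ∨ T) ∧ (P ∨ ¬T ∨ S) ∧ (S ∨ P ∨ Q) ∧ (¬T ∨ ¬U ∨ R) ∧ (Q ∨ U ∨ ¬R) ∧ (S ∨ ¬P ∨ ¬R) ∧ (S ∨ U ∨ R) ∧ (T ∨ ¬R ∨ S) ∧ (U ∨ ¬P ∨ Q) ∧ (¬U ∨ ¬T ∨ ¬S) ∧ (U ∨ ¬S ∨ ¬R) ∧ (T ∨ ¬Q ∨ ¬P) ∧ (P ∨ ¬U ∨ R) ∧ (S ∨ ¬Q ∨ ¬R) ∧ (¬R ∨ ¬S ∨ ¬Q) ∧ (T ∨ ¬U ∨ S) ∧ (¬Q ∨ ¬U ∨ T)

P ↦ False,  Q ↦ False,  R ↦ False,  S ↦ True,  T ↦ True,  U ↦ False

Case U = False:
Case S = True:
Unit clause (¬R) forces R = False.
Case P = False:
Case Q = False:
Unit clause (T) forces T = True.
This assignment satisfies each clause.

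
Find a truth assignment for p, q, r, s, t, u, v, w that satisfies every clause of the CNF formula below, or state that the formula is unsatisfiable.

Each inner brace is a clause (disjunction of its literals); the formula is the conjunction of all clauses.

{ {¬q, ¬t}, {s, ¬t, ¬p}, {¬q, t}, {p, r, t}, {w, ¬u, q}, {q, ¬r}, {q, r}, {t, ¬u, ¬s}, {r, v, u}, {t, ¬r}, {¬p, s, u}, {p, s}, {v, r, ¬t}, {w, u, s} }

Case q = False:
From the singleton clause (¬r), r = False.
That conflicts with the unit clause (r).
That branch fails; take q = True instead.
From the singleton clause (¬t), t = False.
That conflicts with the unit clause (t).
Either choice for q ends in contradiction.

UNSATISFIABLE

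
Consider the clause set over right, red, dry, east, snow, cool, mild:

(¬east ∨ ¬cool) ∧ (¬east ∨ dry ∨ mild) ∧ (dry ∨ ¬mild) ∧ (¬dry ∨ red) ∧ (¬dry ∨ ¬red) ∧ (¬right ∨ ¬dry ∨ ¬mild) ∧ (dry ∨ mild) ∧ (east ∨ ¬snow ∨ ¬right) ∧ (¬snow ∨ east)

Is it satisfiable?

Case east = False:
Unit clause (¬snow) forces snow = False.
Case dry = True:
Unit clause (red) forces red = True.
But (¬red) is also a unit clause — contradiction.
So dry must be the other value — set dry = False.
Unit clause (¬mild) forces mild = False.
But (mild) is also a unit clause — contradiction.
Either choice for dry ends in contradiction.
So east must be the other value — set east = True.
Unit clause (¬cool) forces cool = False.
Case dry = True:
Unit clause (red) forces red = True.
But (¬red) is also a unit clause — contradiction.
So dry must be the other value — set dry = False.
Unit clause (mild) forces mild = True.
But (¬mild) is also a unit clause — contradiction.
Either choice for dry ends in contradiction.
Either choice for east ends in contradiction.
No assignment satisfies every clause.

No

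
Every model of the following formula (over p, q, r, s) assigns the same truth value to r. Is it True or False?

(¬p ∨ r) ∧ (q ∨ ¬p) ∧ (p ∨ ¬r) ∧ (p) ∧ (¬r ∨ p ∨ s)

Suppose r = False.
(¬p) alone gives p = False.
But (p) is also a unit clause — contradiction.
So every satisfying assignment has r = True.

True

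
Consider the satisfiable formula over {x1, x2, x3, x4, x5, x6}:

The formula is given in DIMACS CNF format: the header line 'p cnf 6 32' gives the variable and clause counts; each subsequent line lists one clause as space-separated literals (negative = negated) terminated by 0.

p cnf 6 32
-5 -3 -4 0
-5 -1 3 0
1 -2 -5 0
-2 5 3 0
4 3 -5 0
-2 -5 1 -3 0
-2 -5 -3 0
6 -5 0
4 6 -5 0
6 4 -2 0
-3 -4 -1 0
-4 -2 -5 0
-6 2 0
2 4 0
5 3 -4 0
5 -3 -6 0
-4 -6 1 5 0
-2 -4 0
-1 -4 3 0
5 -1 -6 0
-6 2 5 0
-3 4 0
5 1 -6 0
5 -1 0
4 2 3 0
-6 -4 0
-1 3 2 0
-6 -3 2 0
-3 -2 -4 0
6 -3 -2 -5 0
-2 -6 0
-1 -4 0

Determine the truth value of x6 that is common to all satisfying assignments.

Suppose x6 = True.
The clause (x2) is unit, so x2 = True.
But (¬x2) is also a unit clause — contradiction.
So every satisfying assignment has x6 = False.

False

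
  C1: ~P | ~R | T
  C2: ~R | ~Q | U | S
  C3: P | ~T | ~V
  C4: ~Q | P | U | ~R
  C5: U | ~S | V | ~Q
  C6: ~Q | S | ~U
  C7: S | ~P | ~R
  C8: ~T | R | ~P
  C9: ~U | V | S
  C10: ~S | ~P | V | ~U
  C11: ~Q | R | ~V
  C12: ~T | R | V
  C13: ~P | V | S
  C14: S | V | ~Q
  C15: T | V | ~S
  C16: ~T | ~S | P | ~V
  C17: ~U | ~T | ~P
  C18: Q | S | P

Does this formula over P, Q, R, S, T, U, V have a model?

Satisfiable

Case P = 1:
Case R = 1:
(T) alone gives T = 1.
(S) alone gives S = 1.
(~U) alone gives U = 0.
Case V = 1:
All clauses hold; Q can take either value.
A satisfying assignment: P: 1, Q: 0, R: 1, S: 1, T: 1, U: 0, V: 1.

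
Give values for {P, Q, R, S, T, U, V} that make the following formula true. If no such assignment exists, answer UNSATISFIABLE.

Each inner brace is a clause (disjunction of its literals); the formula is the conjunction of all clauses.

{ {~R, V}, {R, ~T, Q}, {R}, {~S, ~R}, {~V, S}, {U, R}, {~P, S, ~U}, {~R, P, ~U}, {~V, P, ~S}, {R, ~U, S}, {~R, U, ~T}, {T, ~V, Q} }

Unit clause (R) forces R = 1.
Unit clause (V) forces V = 1.
Unit clause (~S) forces S = 0.
Now (S) is unsatisfied and unit — conflict.

UNSATISFIABLE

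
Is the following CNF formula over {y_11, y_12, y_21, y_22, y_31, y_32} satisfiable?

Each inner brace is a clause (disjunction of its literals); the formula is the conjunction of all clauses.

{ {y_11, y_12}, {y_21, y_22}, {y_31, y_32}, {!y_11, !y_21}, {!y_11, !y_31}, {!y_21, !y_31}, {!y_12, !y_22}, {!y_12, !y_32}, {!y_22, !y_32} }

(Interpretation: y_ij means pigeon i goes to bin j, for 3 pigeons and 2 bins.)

Case y_11 = true:
(!y_21) alone gives y_21 = false.
(y_22) alone gives y_22 = true.
(!y_31) alone gives y_31 = false.
(y_32) alone gives y_32 = true.
That conflicts with the unit clause (!y_32).
So y_11 must be the other value — set y_11 = false.
(y_12) alone gives y_12 = true.
(!y_22) alone gives y_22 = false.
(y_21) alone gives y_21 = true.
(!y_31) alone gives y_31 = false.
(y_32) alone gives y_32 = true.
That conflicts with the unit clause (!y_32).
Either choice for y_11 ends in contradiction.
No assignment satisfies every clause.

Unsatisfiable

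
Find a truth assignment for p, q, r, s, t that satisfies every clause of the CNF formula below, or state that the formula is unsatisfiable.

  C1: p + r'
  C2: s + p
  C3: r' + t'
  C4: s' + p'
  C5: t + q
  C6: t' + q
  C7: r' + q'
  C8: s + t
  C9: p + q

p ↦ 1,  q ↦ 1,  r ↦ 0,  s ↦ 0,  t ↦ 1

Branch on p: set p = 1.
The clause (s') is unit, so s = 0.
The clause (t) is unit, so t = 1.
The clause (r') is unit, so r = 0.
The clause (q) is unit, so q = 1.
Every clause now holds.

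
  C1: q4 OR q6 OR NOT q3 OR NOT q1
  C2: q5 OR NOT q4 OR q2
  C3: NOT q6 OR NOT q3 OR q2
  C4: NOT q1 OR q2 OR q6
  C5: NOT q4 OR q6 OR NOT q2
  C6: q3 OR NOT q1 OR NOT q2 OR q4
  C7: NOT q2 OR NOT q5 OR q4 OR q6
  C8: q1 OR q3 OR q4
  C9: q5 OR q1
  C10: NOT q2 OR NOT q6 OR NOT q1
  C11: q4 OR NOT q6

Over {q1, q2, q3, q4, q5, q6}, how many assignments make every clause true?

7

There are 2^6 = 64 truth assignments over (q1, q2, q3, q4, q5, q6).
Split on q1. With q1 = true, the clauses containing q1 are satisfied and NOT q1 drops from the rest; 1 of the 2^5 = 32 assignments to the other variables satisfy what remains.
With q1 = false, by the same count on the reduced clause set, 6 assignments work.
(One model: q1=F, q2=F, q3=F, q4=T, q5=T, q6=F.)
Total: 1 + 6 = 7.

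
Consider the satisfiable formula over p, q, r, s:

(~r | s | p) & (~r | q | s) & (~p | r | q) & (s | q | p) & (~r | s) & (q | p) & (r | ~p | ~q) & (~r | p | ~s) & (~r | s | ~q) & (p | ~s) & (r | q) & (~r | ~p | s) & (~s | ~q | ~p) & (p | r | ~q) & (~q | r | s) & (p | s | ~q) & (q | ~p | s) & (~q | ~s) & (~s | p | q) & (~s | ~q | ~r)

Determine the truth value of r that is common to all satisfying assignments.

Suppose r = 0.
(q) alone gives q = 1.
(~p) alone gives p = 0.
Now (p) is unsatisfied and unit — conflict.
So every satisfying assignment has r = True.

True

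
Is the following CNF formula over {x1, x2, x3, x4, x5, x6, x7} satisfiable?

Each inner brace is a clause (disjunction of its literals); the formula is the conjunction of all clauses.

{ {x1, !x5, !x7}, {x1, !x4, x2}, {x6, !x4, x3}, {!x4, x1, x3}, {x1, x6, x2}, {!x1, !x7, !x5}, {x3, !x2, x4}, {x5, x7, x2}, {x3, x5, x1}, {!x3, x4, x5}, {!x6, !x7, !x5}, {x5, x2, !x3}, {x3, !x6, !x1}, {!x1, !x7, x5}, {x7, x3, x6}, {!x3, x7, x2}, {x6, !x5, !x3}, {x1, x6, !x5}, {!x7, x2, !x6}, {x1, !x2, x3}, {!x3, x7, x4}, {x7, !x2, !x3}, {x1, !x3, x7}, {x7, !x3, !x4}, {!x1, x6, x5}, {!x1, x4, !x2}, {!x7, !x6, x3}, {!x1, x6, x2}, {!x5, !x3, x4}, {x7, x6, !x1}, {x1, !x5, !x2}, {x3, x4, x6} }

Branch on x1: set x1 = false.
Branch on x5: set x5 = false.
From the singleton clause (x3), x3 = true.
From the singleton clause (x4), x4 = true.
From the singleton clause (x2), x2 = true.
From the singleton clause (x7), x7 = true.
Every clause is now satisfied; x6 is unconstrained.
A satisfying assignment: x1 ↦ false; x2 ↦ true; x3 ↦ true; x4 ↦ true; x5 ↦ false; x6 ↦ true; x7 ↦ true.

Yes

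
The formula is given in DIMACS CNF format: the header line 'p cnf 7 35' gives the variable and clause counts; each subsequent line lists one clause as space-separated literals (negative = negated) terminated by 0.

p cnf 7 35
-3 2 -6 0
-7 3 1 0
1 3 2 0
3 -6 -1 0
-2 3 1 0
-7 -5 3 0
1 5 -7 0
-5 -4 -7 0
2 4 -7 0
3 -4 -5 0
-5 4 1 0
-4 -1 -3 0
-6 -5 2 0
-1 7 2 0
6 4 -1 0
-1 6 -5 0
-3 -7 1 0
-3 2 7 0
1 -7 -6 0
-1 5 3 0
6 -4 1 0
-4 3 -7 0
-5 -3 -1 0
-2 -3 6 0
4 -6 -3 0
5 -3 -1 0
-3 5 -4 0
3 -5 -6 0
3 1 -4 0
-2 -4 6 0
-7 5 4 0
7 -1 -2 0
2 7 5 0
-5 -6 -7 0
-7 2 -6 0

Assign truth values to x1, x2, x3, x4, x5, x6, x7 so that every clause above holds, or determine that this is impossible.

Case x3 = True:
Case x2 = True:
The clause (x6) is unit, so x6 = True.
The clause (x4) is unit, so x4 = True.
The clause (¬x1) is unit, so x1 = False.
The clause (¬x7) is unit, so x7 = False.
The clause (x5) is unit, so x5 = True.
Every clause now holds.

x1=False,  x2=True,  x3=True,  x4=True,  x5=True,  x6=True,  x7=False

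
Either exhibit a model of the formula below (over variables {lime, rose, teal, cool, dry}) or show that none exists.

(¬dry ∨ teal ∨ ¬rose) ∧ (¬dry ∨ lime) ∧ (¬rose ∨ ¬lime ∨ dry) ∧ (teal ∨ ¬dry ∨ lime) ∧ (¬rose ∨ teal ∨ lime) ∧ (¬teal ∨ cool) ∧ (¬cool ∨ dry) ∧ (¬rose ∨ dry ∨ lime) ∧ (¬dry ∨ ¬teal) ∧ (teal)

UNSATISFIABLE

From the singleton clause (teal), teal = True.
From the singleton clause (cool), cool = True.
From the singleton clause (dry), dry = True.
But (¬dry) is also a unit clause — contradiction.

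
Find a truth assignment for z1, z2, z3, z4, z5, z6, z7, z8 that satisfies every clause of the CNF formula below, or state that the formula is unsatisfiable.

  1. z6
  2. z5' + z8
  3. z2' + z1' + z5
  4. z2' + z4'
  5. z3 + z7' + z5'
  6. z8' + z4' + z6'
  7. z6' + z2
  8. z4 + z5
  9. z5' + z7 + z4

z1=1,  z2=1,  z3=1,  z4=0,  z5=1,  z6=1,  z7=1,  z8=1

The clause (z6) is unit, so z6 = 1.
The clause (z2) is unit, so z2 = 1.
The clause (z4') is unit, so z4 = 0.
The clause (z5) is unit, so z5 = 1.
The clause (z8) is unit, so z8 = 1.
The clause (z7) is unit, so z7 = 1.
The clause (z3) is unit, so z3 = 1.
Every clause is now satisfied; z1 is unconstrained.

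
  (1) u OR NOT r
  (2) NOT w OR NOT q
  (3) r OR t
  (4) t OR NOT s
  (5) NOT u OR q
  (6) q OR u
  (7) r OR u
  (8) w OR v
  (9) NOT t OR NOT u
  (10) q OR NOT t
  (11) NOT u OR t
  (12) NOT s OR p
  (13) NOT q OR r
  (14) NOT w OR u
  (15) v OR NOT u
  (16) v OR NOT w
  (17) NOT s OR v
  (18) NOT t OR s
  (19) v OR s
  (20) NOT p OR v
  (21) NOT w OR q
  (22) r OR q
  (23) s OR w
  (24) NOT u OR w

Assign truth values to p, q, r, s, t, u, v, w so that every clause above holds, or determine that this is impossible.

Try u = true.
The clause (q) is unit, so q = true.
The clause (NOT w) is unit, so w = false.
That conflicts with the unit clause (w).
Backtrack on u: now try u = false.
The clause (NOT r) is unit, so r = false.
That conflicts with the unit clause (r).
Either choice for u ends in contradiction.

UNSATISFIABLE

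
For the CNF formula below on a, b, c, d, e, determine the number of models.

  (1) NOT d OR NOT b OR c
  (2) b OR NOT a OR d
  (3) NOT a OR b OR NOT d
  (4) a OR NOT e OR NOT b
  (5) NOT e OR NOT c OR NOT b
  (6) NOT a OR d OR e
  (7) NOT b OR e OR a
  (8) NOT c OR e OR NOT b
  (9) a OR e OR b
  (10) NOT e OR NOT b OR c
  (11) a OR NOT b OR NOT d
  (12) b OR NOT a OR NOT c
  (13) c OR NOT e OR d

There are 2^5 = 32 truth assignments over (a, b, c, d, e).
Split on b. With b = true, the clauses containing b are satisfied and NOT b drops from the rest; 0 of the 2^4 = 16 assignments to the other variables satisfy what remains.
With b = false, by the same count on the reduced clause set, 3 assignments work.
Total: 0 + 3 = 3.

3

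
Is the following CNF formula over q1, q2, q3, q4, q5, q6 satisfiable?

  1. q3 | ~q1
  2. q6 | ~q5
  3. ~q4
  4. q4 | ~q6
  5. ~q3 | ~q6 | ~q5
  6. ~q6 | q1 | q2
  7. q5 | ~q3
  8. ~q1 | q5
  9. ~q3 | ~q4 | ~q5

Yes, satisfiable

The clause (~q4) is unit, so q4 = 0.
The clause (~q6) is unit, so q6 = 0.
The clause (~q5) is unit, so q5 = 0.
The clause (~q3) is unit, so q3 = 0.
The clause (~q1) is unit, so q1 = 0.
Every clause is now satisfied; q2 is unconstrained.
A satisfying assignment: q1 ↦ 0,  q2 ↦ 0,  q3 ↦ 0,  q4 ↦ 0,  q5 ↦ 0,  q6 ↦ 0.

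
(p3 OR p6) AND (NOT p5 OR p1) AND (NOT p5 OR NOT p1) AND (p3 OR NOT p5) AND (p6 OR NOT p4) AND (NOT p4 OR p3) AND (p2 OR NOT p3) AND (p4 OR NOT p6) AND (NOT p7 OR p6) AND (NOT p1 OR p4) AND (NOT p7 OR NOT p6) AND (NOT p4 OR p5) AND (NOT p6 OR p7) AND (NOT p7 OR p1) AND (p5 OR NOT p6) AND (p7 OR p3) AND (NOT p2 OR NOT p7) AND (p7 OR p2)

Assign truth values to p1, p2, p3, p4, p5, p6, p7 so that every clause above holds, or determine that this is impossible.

Branch on p3: set p3 = true.
The clause (p2) is unit, so p2 = true.
The clause (NOT p7) is unit, so p7 = false.
The clause (NOT p6) is unit, so p6 = false.
The clause (NOT p4) is unit, so p4 = false.
The clause (NOT p1) is unit, so p1 = false.
The clause (NOT p5) is unit, so p5 = false.
Every clause now holds.

p1 ↦ false, p2 ↦ true, p3 ↦ true, p4 ↦ false, p5 ↦ false, p6 ↦ false, p7 ↦ false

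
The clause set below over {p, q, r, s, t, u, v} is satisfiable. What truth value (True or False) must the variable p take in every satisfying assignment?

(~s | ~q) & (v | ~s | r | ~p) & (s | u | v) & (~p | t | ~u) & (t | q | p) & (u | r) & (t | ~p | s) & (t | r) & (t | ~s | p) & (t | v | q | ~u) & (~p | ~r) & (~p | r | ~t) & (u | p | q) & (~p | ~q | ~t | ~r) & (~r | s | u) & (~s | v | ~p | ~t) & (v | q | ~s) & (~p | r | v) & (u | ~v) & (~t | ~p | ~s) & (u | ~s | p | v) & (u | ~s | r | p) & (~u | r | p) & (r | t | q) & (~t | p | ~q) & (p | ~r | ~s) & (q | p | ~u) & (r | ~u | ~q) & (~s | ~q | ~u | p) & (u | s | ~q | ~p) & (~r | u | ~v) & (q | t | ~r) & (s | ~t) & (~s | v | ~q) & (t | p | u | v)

Suppose p = 1.
(~r) alone gives r = 0.
(u) alone gives u = 1.
(t) alone gives t = 1.
That conflicts with the unit clause (~t).
So every satisfying assignment has p = False.

False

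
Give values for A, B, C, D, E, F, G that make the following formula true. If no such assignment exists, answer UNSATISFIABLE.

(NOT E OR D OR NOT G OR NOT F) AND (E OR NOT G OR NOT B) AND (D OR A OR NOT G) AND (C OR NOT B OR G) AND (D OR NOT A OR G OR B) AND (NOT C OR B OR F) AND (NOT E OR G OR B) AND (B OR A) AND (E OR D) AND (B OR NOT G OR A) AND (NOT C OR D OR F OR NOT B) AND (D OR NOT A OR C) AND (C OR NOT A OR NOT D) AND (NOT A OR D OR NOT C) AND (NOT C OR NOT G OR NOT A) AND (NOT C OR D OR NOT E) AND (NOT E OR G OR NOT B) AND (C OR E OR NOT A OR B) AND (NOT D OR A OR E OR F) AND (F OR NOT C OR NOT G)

Suppose B = true.
Suppose E = true.
(G) alone gives G = true.
Suppose D = true.
Suppose C = false.
(NOT A) alone gives A = false.
No clause remains; F is free.

A=false, B=true, C=false, D=true, E=true, F=false, G=true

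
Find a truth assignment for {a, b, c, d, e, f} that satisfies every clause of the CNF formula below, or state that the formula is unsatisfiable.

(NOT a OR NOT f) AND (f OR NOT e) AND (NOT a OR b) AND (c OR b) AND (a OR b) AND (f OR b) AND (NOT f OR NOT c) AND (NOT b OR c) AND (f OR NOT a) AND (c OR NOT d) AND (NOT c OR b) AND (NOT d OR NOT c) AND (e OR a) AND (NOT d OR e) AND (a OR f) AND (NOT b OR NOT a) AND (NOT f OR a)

UNSATISFIABLE

Branch on a: set a = false.
From the singleton clause (b), b = true.
From the singleton clause (c), c = true.
From the singleton clause (NOT f), f = false.
But (f) is also a unit clause — contradiction.
So a must be the other value — set a = true.
From the singleton clause (NOT f), f = false.
But (f) is also a unit clause — contradiction.
Neither a = true nor a = false works.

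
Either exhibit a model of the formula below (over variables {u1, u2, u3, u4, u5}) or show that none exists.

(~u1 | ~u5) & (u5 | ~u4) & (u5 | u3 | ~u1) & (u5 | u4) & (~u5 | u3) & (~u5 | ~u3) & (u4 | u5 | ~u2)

UNSATISFIABLE

Suppose u1 = 0.
Suppose u5 = 1.
Unit clause (u3) forces u3 = 1.
That conflicts with the unit clause (~u3).
Undo u5 and try u5 = 0.
Unit clause (~u4) forces u4 = 0.
That conflicts with the unit clause (u4).
Neither u5 = 1 nor u5 = 0 works.
Undo u1 and try u1 = 1.
Unit clause (~u5) forces u5 = 0.
Unit clause (~u4) forces u4 = 0.
That conflicts with the unit clause (u4).
Neither u1 = 1 nor u1 = 0 works.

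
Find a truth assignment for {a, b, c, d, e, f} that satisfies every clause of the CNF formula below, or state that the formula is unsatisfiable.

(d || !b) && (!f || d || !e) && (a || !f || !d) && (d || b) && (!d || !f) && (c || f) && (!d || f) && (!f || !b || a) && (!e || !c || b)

Try d = true.
Unit clause (!f) forces f = false.
Now (f) is unsatisfied and unit — conflict.
Undo d and try d = false.
Unit clause (!b) forces b = false.
Now (b) is unsatisfied and unit — conflict.
Either choice for d ends in contradiction.

UNSATISFIABLE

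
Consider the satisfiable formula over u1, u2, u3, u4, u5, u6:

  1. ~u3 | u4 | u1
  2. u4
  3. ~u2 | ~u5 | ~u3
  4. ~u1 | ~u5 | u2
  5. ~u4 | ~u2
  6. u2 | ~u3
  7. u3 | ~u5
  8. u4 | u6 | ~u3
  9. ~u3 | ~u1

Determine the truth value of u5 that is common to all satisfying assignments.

Suppose u5 = 1.
From the singleton clause (u4), u4 = 1.
From the singleton clause (~u2), u2 = 0.
From the singleton clause (~u1), u1 = 0.
From the singleton clause (~u3), u3 = 0.
Now (u3) is unsatisfied and unit — conflict.
So every satisfying assignment has u5 = False.

False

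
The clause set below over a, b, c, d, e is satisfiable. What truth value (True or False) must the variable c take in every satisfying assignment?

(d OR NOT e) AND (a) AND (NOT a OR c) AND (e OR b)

True

Suppose c = false.
Unit clause (a) forces a = true.
That conflicts with the unit clause (NOT a).
So every satisfying assignment has c = True.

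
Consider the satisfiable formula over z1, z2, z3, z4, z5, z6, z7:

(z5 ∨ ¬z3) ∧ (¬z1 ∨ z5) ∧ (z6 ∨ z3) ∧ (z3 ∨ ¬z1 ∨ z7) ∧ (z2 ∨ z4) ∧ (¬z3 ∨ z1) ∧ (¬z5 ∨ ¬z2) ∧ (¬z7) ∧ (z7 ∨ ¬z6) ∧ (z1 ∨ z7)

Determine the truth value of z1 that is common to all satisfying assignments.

True

Suppose z1 = False.
Unit clause (¬z3) forces z3 = False.
Unit clause (z6) forces z6 = True.
Unit clause (¬z7) forces z7 = False.
But (z7) is also a unit clause — contradiction.
So every satisfying assignment has z1 = True.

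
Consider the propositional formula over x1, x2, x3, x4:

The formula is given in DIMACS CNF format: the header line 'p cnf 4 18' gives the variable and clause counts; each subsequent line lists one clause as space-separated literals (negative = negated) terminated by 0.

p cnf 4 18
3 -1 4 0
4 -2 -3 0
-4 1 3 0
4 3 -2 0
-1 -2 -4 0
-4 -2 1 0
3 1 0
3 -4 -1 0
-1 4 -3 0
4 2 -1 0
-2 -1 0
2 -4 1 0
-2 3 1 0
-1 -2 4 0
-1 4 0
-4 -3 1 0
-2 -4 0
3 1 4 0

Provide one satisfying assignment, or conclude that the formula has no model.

Branch on x3: set x3 = True.
Branch on x4: set x4 = True.
From the singleton clause (x1), x1 = True.
From the singleton clause (¬x2), x2 = False.
All clauses are satisfied.

x1=True, x2=False, x3=True, x4=True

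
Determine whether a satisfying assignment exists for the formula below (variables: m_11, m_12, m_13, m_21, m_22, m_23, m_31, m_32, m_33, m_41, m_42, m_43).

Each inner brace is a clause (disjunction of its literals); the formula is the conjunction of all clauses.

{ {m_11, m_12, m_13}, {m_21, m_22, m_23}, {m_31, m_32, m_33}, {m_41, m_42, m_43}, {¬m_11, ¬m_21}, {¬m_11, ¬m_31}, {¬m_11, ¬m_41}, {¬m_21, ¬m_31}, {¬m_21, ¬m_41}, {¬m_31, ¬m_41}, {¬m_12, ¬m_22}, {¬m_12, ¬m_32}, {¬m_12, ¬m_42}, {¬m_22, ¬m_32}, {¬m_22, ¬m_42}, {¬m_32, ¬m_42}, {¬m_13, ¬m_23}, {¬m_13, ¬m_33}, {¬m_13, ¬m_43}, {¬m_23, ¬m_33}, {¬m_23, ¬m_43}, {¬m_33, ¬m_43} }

Unsatisfiable

Suppose m_11 = False.
Suppose m_12 = True.
(¬m_22) alone gives m_22 = False.
(¬m_32) alone gives m_32 = False.
(¬m_42) alone gives m_42 = False.
Suppose m_21 = True.
(¬m_31) alone gives m_31 = False.
(m_33) alone gives m_33 = True.
(¬m_41) alone gives m_41 = False.
(m_43) alone gives m_43 = True.
But (¬m_43) is also a unit clause — contradiction.
So m_21 must be the other value — set m_21 = False.
(m_23) alone gives m_23 = True.
(¬m_13) alone gives m_13 = False.
(¬m_33) alone gives m_33 = False.
(m_31) alone gives m_31 = True.
(¬m_41) alone gives m_41 = False.
(m_43) alone gives m_43 = True.
But (¬m_43) is also a unit clause — contradiction.
Both values of m_21 lead to a conflict.
So m_12 must be the other value — set m_12 = False.
(m_13) alone gives m_13 = True.
(¬m_23) alone gives m_23 = False.
(¬m_33) alone gives m_33 = False.
(¬m_43) alone gives m_43 = False.
Suppose m_21 = True.
(¬m_31) alone gives m_31 = False.
(m_32) alone gives m_32 = True.
(¬m_41) alone gives m_41 = False.
(m_42) alone gives m_42 = True.
But (¬m_42) is also a unit clause — contradiction.
So m_21 must be the other value — set m_21 = False.
(m_22) alone gives m_22 = True.
(¬m_32) alone gives m_32 = False.
(m_31) alone gives m_31 = True.
(¬m_41) alone gives m_41 = False.
(m_42) alone gives m_42 = True.
But (¬m_42) is also a unit clause — contradiction.
Both values of m_21 lead to a conflict.
Both values of m_12 lead to a conflict.
So m_11 must be the other value — set m_11 = True.
(¬m_21) alone gives m_21 = False.
(¬m_31) alone gives m_31 = False.
(¬m_41) alone gives m_41 = False.
Suppose m_22 = True.
(¬m_12) alone gives m_12 = False.
(¬m_32) alone gives m_32 = False.
(m_33) alone gives m_33 = True.
(¬m_42) alone gives m_42 = False.
(m_43) alone gives m_43 = True.
But (¬m_43) is also a unit clause — contradiction.
So m_22 must be the other value — set m_22 = False.
(m_23) alone gives m_23 = True.
(¬m_13) alone gives m_13 = False.
(¬m_33) alone gives m_33 = False.
(m_32) alone gives m_32 = True.
(¬m_12) alone gives m_12 = False.
(¬m_42) alone gives m_42 = False.
(m_43) alone gives m_43 = True.
But (¬m_43) is also a unit clause — contradiction.
Both values of m_22 lead to a conflict.
Both values of m_11 lead to a conflict.
No assignment satisfies every clause.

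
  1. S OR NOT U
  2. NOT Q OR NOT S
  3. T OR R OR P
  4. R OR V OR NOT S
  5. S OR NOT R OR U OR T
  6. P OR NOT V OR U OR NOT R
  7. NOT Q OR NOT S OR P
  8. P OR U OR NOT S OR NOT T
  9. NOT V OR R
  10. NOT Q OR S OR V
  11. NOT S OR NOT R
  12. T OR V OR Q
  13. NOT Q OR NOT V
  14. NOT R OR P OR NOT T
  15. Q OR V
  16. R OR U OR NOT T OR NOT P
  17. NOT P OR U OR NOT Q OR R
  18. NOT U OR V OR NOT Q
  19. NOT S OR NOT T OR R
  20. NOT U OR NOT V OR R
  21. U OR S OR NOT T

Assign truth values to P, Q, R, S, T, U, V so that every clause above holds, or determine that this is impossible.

UNSATISFIABLE

Case S = true:
The clause (NOT Q) is unit, so Q = false.
The clause (NOT R) is unit, so R = false.
The clause (V) is unit, so V = true.
That conflicts with the unit clause (NOT V).
That branch fails; take S = false instead.
The clause (NOT U) is unit, so U = false.
The clause (NOT T) is unit, so T = false.
The clause (NOT R) is unit, so R = false.
The clause (P) is unit, so P = true.
The clause (NOT V) is unit, so V = false.
The clause (NOT Q) is unit, so Q = false.
That conflicts with the unit clause (Q).
Both values of S lead to a conflict.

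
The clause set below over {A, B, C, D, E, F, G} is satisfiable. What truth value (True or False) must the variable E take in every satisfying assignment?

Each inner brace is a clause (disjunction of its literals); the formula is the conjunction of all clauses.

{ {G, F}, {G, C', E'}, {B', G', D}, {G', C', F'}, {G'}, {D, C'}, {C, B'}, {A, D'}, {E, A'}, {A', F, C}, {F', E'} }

Suppose E = 1.
(G') alone gives G = 0.
(F) alone gives F = 1.
That conflicts with the unit clause (F').
So every satisfying assignment has E = False.

False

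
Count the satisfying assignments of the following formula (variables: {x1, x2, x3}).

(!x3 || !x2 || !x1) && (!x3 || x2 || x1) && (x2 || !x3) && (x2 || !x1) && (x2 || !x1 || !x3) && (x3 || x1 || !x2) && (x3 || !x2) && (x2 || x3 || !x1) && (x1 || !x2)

There are 2^3 = 8 truth assignments over (x1, x2, x3).
Check each against the 9 clauses (columns in the order x1, x2, x3):
  F F F  ✓ satisfies all
  F F T  ✗ fails (!x3 || x2 || x1)
  F T F  ✗ fails (x3 || x1 || !x2)
  F T T  ✗ fails (x1 || !x2)
  T F F  ✗ fails (x2 || !x1)
  T F T  ✗ fails (x2 || !x3)
  T T F  ✗ fails (x3 || !x2)
  T T T  ✗ fails (!x3 || !x2 || !x1)
1 of the 8 rows is a model.

1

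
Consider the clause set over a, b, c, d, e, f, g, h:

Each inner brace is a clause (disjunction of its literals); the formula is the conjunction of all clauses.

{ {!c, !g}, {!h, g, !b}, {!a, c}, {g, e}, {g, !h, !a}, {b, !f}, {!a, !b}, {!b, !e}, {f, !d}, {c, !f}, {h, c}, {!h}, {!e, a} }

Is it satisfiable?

Yes, satisfiable

The clause (!h) is unit, so h = false.
The clause (c) is unit, so c = true.
The clause (!g) is unit, so g = false.
The clause (e) is unit, so e = true.
The clause (!b) is unit, so b = false.
The clause (!f) is unit, so f = false.
The clause (!d) is unit, so d = false.
The clause (a) is unit, so a = true.
Every clause now holds.
A satisfying assignment: a ↦ true; b ↦ false; c ↦ true; d ↦ false; e ↦ true; f ↦ false; g ↦ false; h ↦ false.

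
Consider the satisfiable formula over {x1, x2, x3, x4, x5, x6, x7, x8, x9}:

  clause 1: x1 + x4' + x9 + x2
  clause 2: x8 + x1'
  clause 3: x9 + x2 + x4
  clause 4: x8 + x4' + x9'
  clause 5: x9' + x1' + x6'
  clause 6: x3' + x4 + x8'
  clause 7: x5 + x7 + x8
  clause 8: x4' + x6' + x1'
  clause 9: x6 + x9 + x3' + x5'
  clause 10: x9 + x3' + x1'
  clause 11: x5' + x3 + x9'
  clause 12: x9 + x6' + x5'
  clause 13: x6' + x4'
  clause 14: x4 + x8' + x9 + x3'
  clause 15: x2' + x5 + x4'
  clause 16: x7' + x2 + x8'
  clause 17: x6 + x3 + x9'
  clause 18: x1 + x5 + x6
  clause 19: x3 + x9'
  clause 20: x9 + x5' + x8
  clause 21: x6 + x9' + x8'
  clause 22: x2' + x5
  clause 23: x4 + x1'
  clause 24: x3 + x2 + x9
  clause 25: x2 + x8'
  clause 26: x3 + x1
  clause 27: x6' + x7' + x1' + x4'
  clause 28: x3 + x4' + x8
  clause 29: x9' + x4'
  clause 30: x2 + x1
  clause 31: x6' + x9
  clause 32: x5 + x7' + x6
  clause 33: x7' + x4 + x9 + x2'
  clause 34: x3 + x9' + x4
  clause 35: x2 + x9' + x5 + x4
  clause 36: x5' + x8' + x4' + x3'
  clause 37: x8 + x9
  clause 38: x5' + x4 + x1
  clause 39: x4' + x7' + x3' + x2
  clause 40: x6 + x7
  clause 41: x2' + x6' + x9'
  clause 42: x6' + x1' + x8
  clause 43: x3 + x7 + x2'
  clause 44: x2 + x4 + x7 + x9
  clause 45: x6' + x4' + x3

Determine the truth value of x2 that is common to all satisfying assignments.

True

Suppose x2 = 0.
From the singleton clause (x8'), x8 = 0.
From the singleton clause (x1'), x1 = 0.
But (x1) is also a unit clause — contradiction.
So every satisfying assignment has x2 = True.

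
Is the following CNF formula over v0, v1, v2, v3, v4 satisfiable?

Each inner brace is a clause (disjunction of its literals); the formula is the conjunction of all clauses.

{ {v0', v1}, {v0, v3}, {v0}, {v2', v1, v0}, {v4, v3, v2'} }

From the singleton clause (v0), v0 = 1.
From the singleton clause (v1), v1 = 1.
Case v4 = 1:
Every clause is now satisfied; v2, v3 are unconstrained.
A satisfying assignment: v0=1,  v1=1,  v2=1,  v3=0,  v4=1.

Yes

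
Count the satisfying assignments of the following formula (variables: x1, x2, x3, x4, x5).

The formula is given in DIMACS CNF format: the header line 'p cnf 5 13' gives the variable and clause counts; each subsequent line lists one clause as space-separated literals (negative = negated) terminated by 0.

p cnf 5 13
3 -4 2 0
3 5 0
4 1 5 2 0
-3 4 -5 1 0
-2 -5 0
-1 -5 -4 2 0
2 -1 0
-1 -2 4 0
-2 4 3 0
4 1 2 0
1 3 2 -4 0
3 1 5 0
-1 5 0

4

There are 2^5 = 32 truth assignments over (x1, x2, x3, x4, x5).
Split on x1. With x1 = True, the clauses containing x1 are satisfied and ¬x1 drops from the rest; 0 of the 2^4 = 16 assignments to the other variables satisfy what remains.
With x1 = False, by the same count on the reduced clause set, 4 assignments work.
Total: 0 + 4 = 4.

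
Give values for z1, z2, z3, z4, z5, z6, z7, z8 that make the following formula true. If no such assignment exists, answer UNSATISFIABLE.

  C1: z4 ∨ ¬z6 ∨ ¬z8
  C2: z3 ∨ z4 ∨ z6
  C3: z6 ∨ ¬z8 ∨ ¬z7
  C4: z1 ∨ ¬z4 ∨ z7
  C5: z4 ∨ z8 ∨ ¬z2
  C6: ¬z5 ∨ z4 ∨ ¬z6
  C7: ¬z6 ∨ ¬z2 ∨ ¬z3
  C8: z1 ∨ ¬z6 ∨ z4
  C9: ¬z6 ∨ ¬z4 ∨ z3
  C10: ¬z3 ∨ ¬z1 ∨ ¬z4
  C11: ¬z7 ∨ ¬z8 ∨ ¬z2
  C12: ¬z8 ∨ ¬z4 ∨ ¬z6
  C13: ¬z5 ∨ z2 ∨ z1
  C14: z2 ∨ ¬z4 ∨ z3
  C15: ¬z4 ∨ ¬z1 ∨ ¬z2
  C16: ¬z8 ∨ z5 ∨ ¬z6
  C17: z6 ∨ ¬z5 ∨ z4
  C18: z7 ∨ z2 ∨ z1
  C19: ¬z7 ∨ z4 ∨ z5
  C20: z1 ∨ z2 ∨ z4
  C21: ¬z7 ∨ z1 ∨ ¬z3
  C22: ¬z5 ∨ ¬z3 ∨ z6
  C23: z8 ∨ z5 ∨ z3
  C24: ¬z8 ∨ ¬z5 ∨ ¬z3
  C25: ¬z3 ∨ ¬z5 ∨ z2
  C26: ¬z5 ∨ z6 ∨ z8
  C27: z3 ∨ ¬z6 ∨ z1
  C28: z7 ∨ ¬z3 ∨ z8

Suppose z4 = False.
Suppose z6 = False.
(z3) alone gives z3 = True.
(¬z5) alone gives z5 = False.
(¬z7) alone gives z7 = False.
(z8) alone gives z8 = True.
Suppose z2 = True.
Every clause is now satisfied; z1 is unconstrained.

z1=True,  z2=True,  z3=True,  z4=False,  z5=False,  z6=False,  z7=False,  z8=True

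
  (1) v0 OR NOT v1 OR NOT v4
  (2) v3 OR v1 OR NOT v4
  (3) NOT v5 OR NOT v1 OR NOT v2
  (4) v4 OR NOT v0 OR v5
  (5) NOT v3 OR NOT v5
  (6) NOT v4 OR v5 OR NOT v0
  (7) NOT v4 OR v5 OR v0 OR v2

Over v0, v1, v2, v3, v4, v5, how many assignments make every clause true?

There are 2^6 = 64 truth assignments over (v0, v1, v2, v3, v4, v5).
Split on v5. With v5 = true, the clauses containing v5 are satisfied and NOT v5 drops from the rest; 7 of the 2^5 = 32 assignments to the other variables satisfy what remains.
With v5 = false, by the same count on the reduced clause set, 9 assignments work.
Total: 7 + 9 = 16.

16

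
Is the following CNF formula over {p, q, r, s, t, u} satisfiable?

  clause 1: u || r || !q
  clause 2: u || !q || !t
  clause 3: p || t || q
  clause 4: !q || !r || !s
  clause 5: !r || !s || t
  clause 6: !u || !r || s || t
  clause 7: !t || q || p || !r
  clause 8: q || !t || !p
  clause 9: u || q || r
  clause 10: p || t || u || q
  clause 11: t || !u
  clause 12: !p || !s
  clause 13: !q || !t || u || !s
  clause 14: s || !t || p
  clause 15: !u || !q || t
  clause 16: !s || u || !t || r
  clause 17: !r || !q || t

Yes, satisfiable

Try t = true.
Try u = true.
Try q = true.
Try r = false.
Try p = false.
(s) alone gives s = true.
Every clause now holds.
A satisfying assignment: p: false,  q: true,  r: false,  s: true,  t: true,  u: true.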